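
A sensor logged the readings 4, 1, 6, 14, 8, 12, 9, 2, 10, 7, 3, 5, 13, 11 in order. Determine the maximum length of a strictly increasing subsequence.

6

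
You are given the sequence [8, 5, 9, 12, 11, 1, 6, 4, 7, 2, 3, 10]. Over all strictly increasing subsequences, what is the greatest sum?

29

Let S[i] be the best sum of a strictly increasing subsequence ending at i:
i:      1  2  3  4  5  6  7  8  9 10 11 12
a[i]:   8  5  9 12 11  1  6  4  7  2  3 10
S:      8  5 17 29 28  1 11  5 18  3  6 28
Maximum is 29 (e.g. 8 + 9 + 12).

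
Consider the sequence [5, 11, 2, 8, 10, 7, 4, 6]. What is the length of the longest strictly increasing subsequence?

3

Track the smallest tail for each achievable length (strict):
5 → extends → [5]
11 → extends → [5, 11]
2 → replaces 5 → [2, 11]
8 → replaces 11 → [2, 8]
10 → extends → [2, 8, 10]
7 → replaces 8 → [2, 7, 10]
4 → replaces 7 → [2, 4, 10]
6 → replaces 10 → [2, 4, 6]
Three tails, so the longest strictly increasing subsequence has length 3 (e.g. 5, 8, 10).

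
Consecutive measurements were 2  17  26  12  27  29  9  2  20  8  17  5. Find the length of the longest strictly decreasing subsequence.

Let dp[i] be the longest strictly decreasing subsequence ending at i:
i:      1  2  3  4  5  6  7  8  9 10 11 12
a[i]:   2 17 26 12 27 29  9  2 20  8 17  5
dp:     1  1  1  2  1  1  3  4  2  4  3  5
Maximum is 5.

5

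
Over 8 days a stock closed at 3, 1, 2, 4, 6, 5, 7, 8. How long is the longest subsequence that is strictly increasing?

6

Track the smallest tail for each achievable length (strict):
3 → extends → [3]
1 → replaces 3 → [1]
2 → extends → [1, 2]
4 → extends → [1, 2, 4]
6 → extends → [1, 2, 4, 6]
5 → replaces 6 → [1, 2, 4, 5]
7 → extends → [1, 2, 4, 5, 7]
8 → extends → [1, 2, 4, 5, 7, 8]
Six tails, so the longest strictly increasing subsequence has length 6 (e.g. 1, 2, 4, 6, 7, 8).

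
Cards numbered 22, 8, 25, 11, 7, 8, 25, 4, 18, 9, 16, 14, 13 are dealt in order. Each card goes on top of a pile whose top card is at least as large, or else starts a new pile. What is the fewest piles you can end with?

4

The minimum number of non-increasing subsequences covering a sequence equals the length of its longest strictly increasing subsequence.
LIS length is 4 (e.g. 7, 8, 9, 16), so 4 piles are needed.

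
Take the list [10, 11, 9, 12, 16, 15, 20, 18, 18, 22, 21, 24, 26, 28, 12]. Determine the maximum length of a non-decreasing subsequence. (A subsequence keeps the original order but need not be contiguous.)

10

Let dp[i] be the length of the longest such subsequence ending at index i:
i:      1  2  3  4  5  6  7  8  9 10 11 12 13 14 15
a[i]:  10 11  9 12 16 15 20 18 18 22 21 24 26 28 12
dp:     1  2  1  3  4  4  5  5  6  7  7  8  9 10  4
Maximum dp value is 10.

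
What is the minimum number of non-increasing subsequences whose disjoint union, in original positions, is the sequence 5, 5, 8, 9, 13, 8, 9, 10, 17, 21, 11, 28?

7

Place each on the leftmost legal pile:
5 → new pile 1 (tops now [5])
5 → pile 1 (tops now [5])
8 → new pile 2 (tops now [5, 8])
9 → new pile 3 (tops now [5, 8, 9])
13 → new pile 4 (tops now [5, 8, 9, 13])
8 → pile 2 (tops now [5, 8, 9, 13])
9 → pile 3 (tops now [5, 8, 9, 13])
10 → pile 4 (tops now [5, 8, 9, 10])
17 → new pile 5 (tops now [5, 8, 9, 10, 17])
21 → new pile 6 (tops now [5, 8, 9, 10, 17, 21])
11 → pile 5 (tops now [5, 8, 9, 10, 11, 21])
28 → new pile 7 (tops now [5, 8, 9, 10, 11, 21, 28])
Seven piles.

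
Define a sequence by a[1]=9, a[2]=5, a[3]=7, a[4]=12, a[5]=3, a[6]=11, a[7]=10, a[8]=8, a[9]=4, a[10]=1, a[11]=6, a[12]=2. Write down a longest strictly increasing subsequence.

Patience tails give the LIS length; then backtrack through the dp parents:
9 → extends → [9]
5 → replaces 9 → [5]
7 → extends → [5, 7]
12 → extends → [5, 7, 12]
3 → replaces 5 → [3, 7, 12]
11 → replaces 12 → [3, 7, 11]
10 → replaces 11 → [3, 7, 10]
8 → replaces 10 → [3, 7, 8]
4 → replaces 7 → [3, 4, 8]
1 → replaces 3 → [1, 4, 8]
6 → replaces 8 → [1, 4, 6]
2 → replaces 4 → [1, 2, 6]
Length 3; one witness is 5, 7, 12.

5, 7, 12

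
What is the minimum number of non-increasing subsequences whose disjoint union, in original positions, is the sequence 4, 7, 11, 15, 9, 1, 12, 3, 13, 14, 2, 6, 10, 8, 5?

Place each on the leftmost legal pile:
4 → new pile 1 (tops now [4])
7 → new pile 2 (tops now [4, 7])
11 → new pile 3 (tops now [4, 7, 11])
15 → new pile 4 (tops now [4, 7, 11, 15])
9 → pile 3 (tops now [4, 7, 9, 15])
1 → pile 1 (tops now [1, 7, 9, 15])
12 → pile 4 (tops now [1, 7, 9, 12])
3 → pile 2 (tops now [1, 3, 9, 12])
13 → new pile 5 (tops now [1, 3, 9, 12, 13])
14 → new pile 6 (tops now [1, 3, 9, 12, 13, 14])
2 → pile 2 (tops now [1, 2, 9, 12, 13, 14])
6 → pile 3 (tops now [1, 2, 6, 12, 13, 14])
10 → pile 4 (tops now [1, 2, 6, 10, 13, 14])
8 → pile 4 (tops now [1, 2, 6, 8, 13, 14])
5 → pile 3 (tops now [1, 2, 5, 8, 13, 14])
Six piles.

6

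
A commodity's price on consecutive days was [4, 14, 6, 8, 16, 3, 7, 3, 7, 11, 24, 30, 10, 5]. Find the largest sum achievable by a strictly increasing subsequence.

Let S[i] be the best sum of a strictly increasing subsequence ending at i:
i:      1  2  3  4  5  6  7  8  9 10 11 12 13 14
a[i]:   4 14  6  8 16  3  7  3  7 11 24 30 10  5
S:      4 18 10 18 34  3 17  3 17 29 58 88 28  9
Maximum is 88 (e.g. 4 + 6 + 8 + 16 + 24 + 30).

88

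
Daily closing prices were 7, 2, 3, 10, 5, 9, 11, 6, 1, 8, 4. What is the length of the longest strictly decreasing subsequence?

Let dp[i] be the longest strictly decreasing subsequence ending at i:
i:      1  2  3  4  5  6  7  8  9 10 11
a[i]:   7  2  3 10  5  9 11  6  1  8  4
dp:     1  2  2  1  2  2  1  3  4  3  4
Maximum is 4.

4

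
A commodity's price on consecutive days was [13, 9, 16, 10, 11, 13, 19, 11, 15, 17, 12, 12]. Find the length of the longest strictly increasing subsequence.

6

Track the smallest tail for each achievable length (strict):
13 → extends → [13]
9 → replaces 13 → [9]
16 → extends → [9, 16]
10 → replaces 16 → [9, 10]
11 → extends → [9, 10, 11]
13 → extends → [9, 10, 11, 13]
19 → extends → [9, 10, 11, 13, 19]
11 → already a tail → [9, 10, 11, 13, 19]
15 → replaces 19 → [9, 10, 11, 13, 15]
17 → extends → [9, 10, 11, 13, 15, 17]
12 → replaces 13 → [9, 10, 11, 12, 15, 17]
12 → already a tail → [9, 10, 11, 12, 15, 17]
Six tails, so the longest strictly increasing subsequence has length 6 (e.g. 9, 10, 11, 13, 15, 17).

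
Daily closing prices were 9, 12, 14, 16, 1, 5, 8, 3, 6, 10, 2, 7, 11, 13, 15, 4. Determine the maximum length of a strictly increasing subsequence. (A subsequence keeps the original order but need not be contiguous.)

7

Track the smallest tail for each achievable length (strict):
9 → extends → [9]
12 → extends → [9, 12]
14 → extends → [9, 12, 14]
16 → extends → [9, 12, 14, 16]
1 → replaces 9 → [1, 12, 14, 16]
5 → replaces 12 → [1, 5, 14, 16]
8 → replaces 14 → [1, 5, 8, 16]
3 → replaces 5 → [1, 3, 8, 16]
6 → replaces 8 → [1, 3, 6, 16]
10 → replaces 16 → [1, 3, 6, 10]
2 → replaces 3 → [1, 2, 6, 10]
7 → replaces 10 → [1, 2, 6, 7]
11 → extends → [1, 2, 6, 7, 11]
13 → extends → [1, 2, 6, 7, 11, 13]
15 → extends → [1, 2, 6, 7, 11, 13, 15]
4 → replaces 6 → [1, 2, 4, 7, 11, 13, 15]
Seven tails, so the longest strictly increasing subsequence has length 7 (e.g. 1, 5, 8, 10, 11, 13, 15).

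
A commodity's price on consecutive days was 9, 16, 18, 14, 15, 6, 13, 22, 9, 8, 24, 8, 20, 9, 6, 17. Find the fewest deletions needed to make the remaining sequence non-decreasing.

11

Fewest deletions = n − (longest non-decreasing subsequence).
Patience tails:
9 → extends → [9]
16 → extends → [9, 16]
18 → extends → [9, 16, 18]
14 → replaces 16 → [9, 14, 18]
15 → replaces 18 → [9, 14, 15]
6 → replaces 9 → [6, 14, 15]
13 → replaces 14 → [6, 13, 15]
22 → extends → [6, 13, 15, 22]
9 → replaces 13 → [6, 9, 15, 22]
8 → replaces 9 → [6, 8, 15, 22]
24 → extends → [6, 8, 15, 22, 24]
8 → replaces 15 → [6, 8, 8, 22, 24]
20 → replaces 22 → [6, 8, 8, 20, 24]
9 → replaces 20 → [6, 8, 8, 9, 24]
6 → replaces 8 → [6, 6, 8, 9, 24]
17 → replaces 24 → [6, 6, 8, 9, 17]
Longest non-decreasing subsequence has length 5, so deletions = 16 − 5 = 11.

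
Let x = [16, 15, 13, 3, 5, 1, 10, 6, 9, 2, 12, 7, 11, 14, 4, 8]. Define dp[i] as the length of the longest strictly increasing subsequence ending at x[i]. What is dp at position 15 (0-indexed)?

dp[i] = 1 + max{dp[j] : j<i, x[j]<x[i]} (or 1 if no such j):
i:      0  1  2  3  4  5  6  7  8  9 10 11 12 13 14 15
x[i]:  16 15 13  3  5  1 10  6  9  2 12  7 11 14  4  8
dp:     1  1  1  1  2  1  3  3  4  2  5  4  5  6  3  5
At index 15 the value is 5.

5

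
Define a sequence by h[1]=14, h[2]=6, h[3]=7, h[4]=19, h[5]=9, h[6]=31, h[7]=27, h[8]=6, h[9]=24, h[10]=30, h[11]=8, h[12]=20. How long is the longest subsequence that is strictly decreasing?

Let dp[i] be the longest strictly decreasing subsequence ending at i:
i:      1  2  3  4  5  6  7  8  9 10 11 12
h[i]:  14  6  7 19  9 31 27  6 24 30  8 20
dp:     1  2  2  1  2  1  2  3  3  2  4  4
Maximum is 4.

4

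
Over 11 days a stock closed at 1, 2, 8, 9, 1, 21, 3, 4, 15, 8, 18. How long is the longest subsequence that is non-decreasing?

Let dp[i] be the length of the longest such subsequence ending at index i:
i:      1  2  3  4  5  6  7  8  9 10 11
a[i]:   1  2  8  9  1 21  3  4 15  8 18
dp:     1  2  3  4  2  5  3  4  5  5  6
Maximum dp value is 6.

6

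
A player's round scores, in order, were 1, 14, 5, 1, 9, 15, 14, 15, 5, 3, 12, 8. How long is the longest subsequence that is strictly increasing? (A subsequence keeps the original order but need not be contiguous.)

5

Let dp[i] be the length of the longest such subsequence ending at index i:
i:      1  2  3  4  5  6  7  8  9 10 11 12
a[i]:   1 14  5  1  9 15 14 15  5  3 12  8
dp:     1  2  2  1  3  4  4  5  2  2  4  3
Maximum dp value is 5.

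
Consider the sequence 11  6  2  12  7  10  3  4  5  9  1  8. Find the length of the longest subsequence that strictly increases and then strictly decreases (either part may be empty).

6

inc[i] = longest strictly increasing subsequence ending at i; dec[i] = longest strictly decreasing subsequence starting at i:
i:      1  2  3  4  5  6  7  8  9 10 11 12
a[i]:  11  6  2 12  7 10  3  4  5  9  1  8
inc:    1  1  1  2  2  3  2  3  4  5  1  5
dec:    4  3  2  4  3  3  2  2  2  2  1  1
Best peak at i=10 (value 9): inc=5, dec=2, length 5+2−1 = 6.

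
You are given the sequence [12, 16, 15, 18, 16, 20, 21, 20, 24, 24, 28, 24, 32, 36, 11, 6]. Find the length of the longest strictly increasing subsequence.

9

Track the smallest tail for each achievable length (strict):
12 → extends → [12]
16 → extends → [12, 16]
15 → replaces 16 → [12, 15]
18 → extends → [12, 15, 18]
16 → replaces 18 → [12, 15, 16]
20 → extends → [12, 15, 16, 20]
21 → extends → [12, 15, 16, 20, 21]
20 → already a tail → [12, 15, 16, 20, 21]
24 → extends → [12, 15, 16, 20, 21, 24]
24 → already a tail → [12, 15, 16, 20, 21, 24]
28 → extends → [12, 15, 16, 20, 21, 24, 28]
24 → already a tail → [12, 15, 16, 20, 21, 24, 28]
32 → extends → [12, 15, 16, 20, 21, 24, 28, 32]
36 → extends → [12, 15, 16, 20, 21, 24, 28, 32, 36]
11 → replaces 12 → [11, 15, 16, 20, 21, 24, 28, 32, 36]
6 → replaces 11 → [6, 15, 16, 20, 21, 24, 28, 32, 36]
Nine tails, so the longest strictly increasing subsequence has length 9 (e.g. 12, 16, 18, 20, 21, 24, 28, 32, 36).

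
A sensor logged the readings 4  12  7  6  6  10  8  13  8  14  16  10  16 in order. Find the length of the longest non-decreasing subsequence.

8

Let dp[i] be the length of the longest such subsequence ending at index i:
i:      1  2  3  4  5  6  7  8  9 10 11 12 13
a[i]:   4 12  7  6  6 10  8 13  8 14 16 10 16
dp:     1  2  2  2  3  4  4  5  5  6  7  6  8
Maximum dp value is 8.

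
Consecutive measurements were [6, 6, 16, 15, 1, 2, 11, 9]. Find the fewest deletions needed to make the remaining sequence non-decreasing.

Fewest deletions = n − (longest non-decreasing subsequence).
i:      1  2  3  4  5  6  7  8
a[i]:   6  6 16 15  1  2 11  9
dp:     1  2  3  3  1  2  3  3
max dp = 3, so deletions = 8 − 3 = 5.

5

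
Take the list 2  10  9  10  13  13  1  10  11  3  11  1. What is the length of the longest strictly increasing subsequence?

4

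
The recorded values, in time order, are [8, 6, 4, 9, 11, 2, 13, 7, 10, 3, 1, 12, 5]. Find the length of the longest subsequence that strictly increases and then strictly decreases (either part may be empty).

inc[i] = longest strictly increasing subsequence ending at i; dec[i] = longest strictly decreasing subsequence starting at i:
i:      1  2  3  4  5  6  7  8  9 10 11 12 13
a[i]:   8  6  4  9 11  2 13  7 10  3  1 12  5
inc:    1  1  1  2  3  1  4  2  3  2  1  4  3
dec:    5  4  3  4  4  2  4  3  3  2  1  2  1
Best peak at i=7 (value 13): inc=4, dec=4, length 4+4−1 = 7.

7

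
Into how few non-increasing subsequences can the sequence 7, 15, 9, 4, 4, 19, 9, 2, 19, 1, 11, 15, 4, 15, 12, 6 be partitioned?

4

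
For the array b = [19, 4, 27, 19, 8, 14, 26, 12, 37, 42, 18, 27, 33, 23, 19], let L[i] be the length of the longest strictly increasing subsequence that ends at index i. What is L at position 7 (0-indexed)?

3

dp[i] = 1 + max{dp[j] : j<i, b[j]<b[i]} (or 1 if no such j):
i:      0  1  2  3  4  5  6  7  8  9 10 11 12 13 14
b[i]:  19  4 27 19  8 14 26 12 37 42 18 27 33 23 19
dp:     1  1  2  2  2  3  4  3  5  6  4  5  6  5  5
At index 7 the value is 3.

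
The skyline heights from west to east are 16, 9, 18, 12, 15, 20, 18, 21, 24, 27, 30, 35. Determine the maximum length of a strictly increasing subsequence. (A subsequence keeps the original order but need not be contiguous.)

9

Track the smallest tail for each achievable length (strict):
16 → extends → [16]
9 → replaces 16 → [9]
18 → extends → [9, 18]
12 → replaces 18 → [9, 12]
15 → extends → [9, 12, 15]
20 → extends → [9, 12, 15, 20]
18 → replaces 20 → [9, 12, 15, 18]
21 → extends → [9, 12, 15, 18, 21]
24 → extends → [9, 12, 15, 18, 21, 24]
27 → extends → [9, 12, 15, 18, 21, 24, 27]
30 → extends → [9, 12, 15, 18, 21, 24, 27, 30]
35 → extends → [9, 12, 15, 18, 21, 24, 27, 30, 35]
Nine tails, so the longest strictly increasing subsequence has length 9 (e.g. 9, 12, 15, 20, 21, 24, 27, 30, 35).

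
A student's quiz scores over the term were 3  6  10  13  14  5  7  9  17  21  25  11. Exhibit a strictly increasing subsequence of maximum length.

Patience tails give the LIS length; then backtrack through the dp parents:
3 → extends → [3]
6 → extends → [3, 6]
10 → extends → [3, 6, 10]
13 → extends → [3, 6, 10, 13]
14 → extends → [3, 6, 10, 13, 14]
5 → replaces 6 → [3, 5, 10, 13, 14]
7 → replaces 10 → [3, 5, 7, 13, 14]
9 → replaces 13 → [3, 5, 7, 9, 14]
17 → extends → [3, 5, 7, 9, 14, 17]
21 → extends → [3, 5, 7, 9, 14, 17, 21]
25 → extends → [3, 5, 7, 9, 14, 17, 21, 25]
11 → replaces 14 → [3, 5, 7, 9, 11, 17, 21, 25]
Length 8; one witness is 3, 6, 10, 13, 14, 17, 21, 25.

3, 6, 10, 13, 14, 17, 21, 25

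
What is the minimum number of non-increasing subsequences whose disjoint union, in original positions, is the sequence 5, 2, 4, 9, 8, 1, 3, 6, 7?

4

Place each on the leftmost legal pile:
5 → new pile 1 (tops now [5])
2 → pile 1 (tops now [2])
4 → new pile 2 (tops now [2, 4])
9 → new pile 3 (tops now [2, 4, 9])
8 → pile 3 (tops now [2, 4, 8])
1 → pile 1 (tops now [1, 4, 8])
3 → pile 2 (tops now [1, 3, 8])
6 → pile 3 (tops now [1, 3, 6])
7 → new pile 4 (tops now [1, 3, 6, 7])
Four piles.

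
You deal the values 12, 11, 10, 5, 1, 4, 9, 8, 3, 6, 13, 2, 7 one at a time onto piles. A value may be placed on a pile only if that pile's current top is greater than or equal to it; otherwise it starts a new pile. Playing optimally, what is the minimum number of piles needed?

4

Place each on the leftmost legal pile:
12 → new pile 1 (tops now [12])
11 → pile 1 (tops now [11])
10 → pile 1 (tops now [10])
5 → pile 1 (tops now [5])
1 → pile 1 (tops now [1])
4 → new pile 2 (tops now [1, 4])
9 → new pile 3 (tops now [1, 4, 9])
8 → pile 3 (tops now [1, 4, 8])
3 → pile 2 (tops now [1, 3, 8])
6 → pile 3 (tops now [1, 3, 6])
13 → new pile 4 (tops now [1, 3, 6, 13])
2 → pile 2 (tops now [1, 2, 6, 13])
7 → pile 4 (tops now [1, 2, 6, 7])
Four piles.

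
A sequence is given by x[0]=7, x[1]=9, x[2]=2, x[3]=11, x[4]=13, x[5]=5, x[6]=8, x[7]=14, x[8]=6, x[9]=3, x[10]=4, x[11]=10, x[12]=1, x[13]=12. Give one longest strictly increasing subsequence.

Patience tails give the LIS length; then backtrack through the dp parents:
7 → extends → [7]
9 → extends → [7, 9]
2 → replaces 7 → [2, 9]
11 → extends → [2, 9, 11]
13 → extends → [2, 9, 11, 13]
5 → replaces 9 → [2, 5, 11, 13]
8 → replaces 11 → [2, 5, 8, 13]
14 → extends → [2, 5, 8, 13, 14]
6 → replaces 8 → [2, 5, 6, 13, 14]
3 → replaces 5 → [2, 3, 6, 13, 14]
4 → replaces 6 → [2, 3, 4, 13, 14]
10 → replaces 13 → [2, 3, 4, 10, 14]
1 → replaces 2 → [1, 3, 4, 10, 14]
12 → replaces 14 → [1, 3, 4, 10, 12]
Length 5; one witness is 7, 9, 11, 13, 14.

7, 9, 11, 13, 14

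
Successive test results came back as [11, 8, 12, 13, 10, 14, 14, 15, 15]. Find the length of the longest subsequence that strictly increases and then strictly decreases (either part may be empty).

5

inc[i] = longest strictly increasing subsequence ending at i; dec[i] = longest strictly decreasing subsequence starting at i:
i:      1  2  3  4  5  6  7  8  9
a[i]:  11  8 12 13 10 14 14 15 15
inc:    1  1  2  3  2  4  4  5  5
dec:    2  1  2  2  1  1  1  1  1
Best peak at i=8 (value 15): inc=5, dec=1, length 5+1−1 = 5.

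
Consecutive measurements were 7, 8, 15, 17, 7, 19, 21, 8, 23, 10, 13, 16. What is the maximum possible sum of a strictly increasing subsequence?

110

Let S[i] be the best sum of a strictly increasing subsequence ending at i:
i:       1   2   3   4   5   6   7   8   9  10  11  12
a[i]:    7   8  15  17   7  19  21   8  23  10  13  16
S:       7  15  30  47   7  66  87  15 110  25  38  54
Maximum is 110 (e.g. 7 + 8 + 15 + 17 + 19 + 21 + 23).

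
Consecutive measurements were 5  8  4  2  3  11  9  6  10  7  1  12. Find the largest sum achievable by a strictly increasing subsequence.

44

Let S[i] be the best sum of a strictly increasing subsequence ending at i:
i:      1  2  3  4  5  6  7  8  9 10 11 12
a[i]:   5  8  4  2  3 11  9  6 10  7  1 12
S:      5 13  4  2  5 24 22 11 32 18  1 44
Maximum is 44 (e.g. 5 + 8 + 9 + 10 + 12).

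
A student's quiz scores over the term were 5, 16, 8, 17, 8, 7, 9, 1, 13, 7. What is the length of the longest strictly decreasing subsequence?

Negate each value so 'decreasing' becomes 'increasing', then run patience tails on the negated sequence:
-5 → extends → [-5]
-16 → replaces -5 → [-16]
-8 → extends → [-16, -8]
-17 → replaces -16 → [-17, -8]
-8 → already a tail → [-17, -8]
-7 → extends → [-17, -8, -7]
-9 → replaces -8 → [-17, -9, -7]
-1 → extends → [-17, -9, -7, -1]
-13 → replaces -9 → [-17, -13, -7, -1]
-7 → already a tail → [-17, -13, -7, -1]
Four tails, so the longest strictly decreasing subsequence of the original has length 4.

4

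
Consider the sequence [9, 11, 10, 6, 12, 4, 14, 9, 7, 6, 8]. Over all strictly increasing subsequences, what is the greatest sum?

46

Let S[i] be the best sum of a strictly increasing subsequence ending at i:
i:      1  2  3  4  5  6  7  8  9 10 11
a[i]:   9 11 10  6 12  4 14  9  7  6  8
S:      9 20 19  6 32  4 46 15 13 10 21
Maximum is 46 (e.g. 9 + 11 + 12 + 14).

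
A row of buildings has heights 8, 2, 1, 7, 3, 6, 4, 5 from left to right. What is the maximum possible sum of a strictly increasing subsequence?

14

Let S[i] be the best sum of a strictly increasing subsequence ending at i:
i:      1  2  3  4  5  6  7  8
a[i]:   8  2  1  7  3  6  4  5
S:      8  2  1  9  5 11  9 14
Maximum is 14 (e.g. 2 + 3 + 4 + 5).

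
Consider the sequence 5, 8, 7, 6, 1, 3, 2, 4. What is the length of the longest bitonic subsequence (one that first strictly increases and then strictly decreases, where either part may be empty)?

6

inc[i] = longest strictly increasing subsequence ending at i; dec[i] = longest strictly decreasing subsequence starting at i:
i:     1 2 3 4 5 6 7 8
a[i]:  5 8 7 6 1 3 2 4
inc:   1 2 2 2 1 2 2 3
dec:   3 5 4 3 1 2 1 1
Best peak at i=2 (value 8): inc=2, dec=5, length 2+5−1 = 6.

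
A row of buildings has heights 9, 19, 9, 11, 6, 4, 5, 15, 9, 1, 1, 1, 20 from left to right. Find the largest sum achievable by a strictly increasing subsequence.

Let S[i] be the best sum of a strictly increasing subsequence ending at i:
i:      1  2  3  4  5  6  7  8  9 10 11 12 13
a[i]:   9 19  9 11  6  4  5 15  9  1  1  1 20
S:      9 28  9 20  6  4  9 35 18  1  1  1 55
Maximum is 55 (e.g. 9 + 11 + 15 + 20).

55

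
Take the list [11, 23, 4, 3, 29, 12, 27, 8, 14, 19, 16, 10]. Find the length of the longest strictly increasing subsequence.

4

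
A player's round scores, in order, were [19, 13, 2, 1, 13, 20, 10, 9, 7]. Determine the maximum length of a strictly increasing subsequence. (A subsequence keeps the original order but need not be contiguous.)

Track the smallest tail for each achievable length (strict):
19 → extends → [19]
13 → replaces 19 → [13]
2 → replaces 13 → [2]
1 → replaces 2 → [1]
13 → extends → [1, 13]
20 → extends → [1, 13, 20]
10 → replaces 13 → [1, 10, 20]
9 → replaces 10 → [1, 9, 20]
7 → replaces 9 → [1, 7, 20]
Three tails, so the longest strictly increasing subsequence has length 3 (e.g. 2, 13, 20).

3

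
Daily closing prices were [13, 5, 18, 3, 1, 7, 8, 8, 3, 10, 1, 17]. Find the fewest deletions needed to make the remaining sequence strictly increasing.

Fewest deletions = n − (longest strictly increasing subsequence).
i:      1  2  3  4  5  6  7  8  9 10 11 12
a[i]:  13  5 18  3  1  7  8  8  3 10  1 17
dp:     1  1  2  1  1  2  3  3  2  4  1  5
max dp = 5, so deletions = 12 − 5 = 7.

7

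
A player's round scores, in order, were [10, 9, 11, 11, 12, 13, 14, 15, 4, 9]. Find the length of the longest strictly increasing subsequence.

6

Let dp[i] be the length of the longest such subsequence ending at index i:
i:      1  2  3  4  5  6  7  8  9 10
a[i]:  10  9 11 11 12 13 14 15  4  9
dp:     1  1  2  2  3  4  5  6  1  2
Maximum dp value is 6.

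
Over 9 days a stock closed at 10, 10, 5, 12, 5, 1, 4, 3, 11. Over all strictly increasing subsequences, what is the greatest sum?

22

Let S[i] be the best sum of a strictly increasing subsequence ending at i:
i:      1  2  3  4  5  6  7  8  9
a[i]:  10 10  5 12  5  1  4  3 11
S:     10 10  5 22  5  1  5  4 21
Maximum is 22 (e.g. 10 + 12).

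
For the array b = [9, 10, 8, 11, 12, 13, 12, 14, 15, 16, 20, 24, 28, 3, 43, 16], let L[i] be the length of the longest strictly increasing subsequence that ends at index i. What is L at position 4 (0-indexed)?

dp[i] = 1 + max{dp[j] : j<i, b[j]<b[i]} (or 1 if no such j):
i:      0  1  2  3  4  5  6  7  8  9 10 11 12 13 14 15
b[i]:   9 10  8 11 12 13 12 14 15 16 20 24 28  3 43 16
dp:     1  2  1  3  4  5  4  6  7  8  9 10 11  1 12  8
At index 4 the value is 4.

4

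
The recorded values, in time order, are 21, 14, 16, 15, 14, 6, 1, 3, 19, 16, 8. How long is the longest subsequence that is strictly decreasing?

6

Let dp[i] be the longest strictly decreasing subsequence ending at i:
i:      1  2  3  4  5  6  7  8  9 10 11
a[i]:  21 14 16 15 14  6  1  3 19 16  8
dp:     1  2  2  3  4  5  6  6  2  3  5
Maximum is 6.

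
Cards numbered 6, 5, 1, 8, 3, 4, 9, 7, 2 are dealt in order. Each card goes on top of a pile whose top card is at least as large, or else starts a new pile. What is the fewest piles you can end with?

Place each on the leftmost legal pile:
6 → new pile 1 (tops now [6])
5 → pile 1 (tops now [5])
1 → pile 1 (tops now [1])
8 → new pile 2 (tops now [1, 8])
3 → pile 2 (tops now [1, 3])
4 → new pile 3 (tops now [1, 3, 4])
9 → new pile 4 (tops now [1, 3, 4, 9])
7 → pile 4 (tops now [1, 3, 4, 7])
2 → pile 2 (tops now [1, 2, 4, 7])
Four piles.

4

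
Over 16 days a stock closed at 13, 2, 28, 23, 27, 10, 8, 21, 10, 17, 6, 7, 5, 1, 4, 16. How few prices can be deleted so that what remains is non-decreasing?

12

Fewest deletions = n − (longest non-decreasing subsequence).
i:      1  2  3  4  5  6  7  8  9 10 11 12 13 14 15 16
a[i]:  13  2 28 23 27 10  8 21 10 17  6  7  5  1  4 16
dp:     1  1  2  2  3  2  2  3  3  4  2  3  2  1  2  4
max dp = 4, so deletions = 16 − 4 = 12.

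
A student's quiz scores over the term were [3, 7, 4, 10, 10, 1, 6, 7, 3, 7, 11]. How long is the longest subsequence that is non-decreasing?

Track the smallest tail for each achievable length (allowing ties):
3 → extends → [3]
7 → extends → [3, 7]
4 → replaces 7 → [3, 4]
10 → extends → [3, 4, 10]
10 → extends → [3, 4, 10, 10]
1 → replaces 3 → [1, 4, 10, 10]
6 → replaces 10 → [1, 4, 6, 10]
7 → replaces 10 → [1, 4, 6, 7]
3 → replaces 4 → [1, 3, 6, 7]
7 → extends → [1, 3, 6, 7, 7]
11 → extends → [1, 3, 6, 7, 7, 11]
Six tails, so the longest non-decreasing subsequence has length 6 (e.g. 3, 4, 6, 7, 7, 11).

6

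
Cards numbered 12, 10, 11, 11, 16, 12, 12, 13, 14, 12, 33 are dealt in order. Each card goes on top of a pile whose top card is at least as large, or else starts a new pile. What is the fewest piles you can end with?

Place each on the leftmost legal pile:
12 → new pile 1 (tops now [12])
10 → pile 1 (tops now [10])
11 → new pile 2 (tops now [10, 11])
11 → pile 2 (tops now [10, 11])
16 → new pile 3 (tops now [10, 11, 16])
12 → pile 3 (tops now [10, 11, 12])
12 → pile 3 (tops now [10, 11, 12])
13 → new pile 4 (tops now [10, 11, 12, 13])
14 → new pile 5 (tops now [10, 11, 12, 13, 14])
12 → pile 3 (tops now [10, 11, 12, 13, 14])
33 → new pile 6 (tops now [10, 11, 12, 13, 14, 33])
Six piles.

6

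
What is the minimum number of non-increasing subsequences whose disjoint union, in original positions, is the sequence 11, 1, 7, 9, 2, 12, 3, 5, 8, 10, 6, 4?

The minimum number of non-increasing subsequences covering a sequence equals the length of its longest strictly increasing subsequence.
LIS length is 6 (e.g. 1, 2, 3, 5, 8, 10), so 6 piles are needed.

6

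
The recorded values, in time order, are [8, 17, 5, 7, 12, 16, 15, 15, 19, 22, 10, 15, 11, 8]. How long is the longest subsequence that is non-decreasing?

7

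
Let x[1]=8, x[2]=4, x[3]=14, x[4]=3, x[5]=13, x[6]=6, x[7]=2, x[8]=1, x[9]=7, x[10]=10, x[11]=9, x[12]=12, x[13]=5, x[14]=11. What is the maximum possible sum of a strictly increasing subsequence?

39

Let S[i] be the best sum of a strictly increasing subsequence ending at i:
i:      1  2  3  4  5  6  7  8  9 10 11 12 13 14
x[i]:   8  4 14  3 13  6  2  1  7 10  9 12  5 11
S:      8  4 22  3 21 10  2  1 17 27 26 39  9 38
Maximum is 39 (e.g. 4 + 6 + 7 + 10 + 12).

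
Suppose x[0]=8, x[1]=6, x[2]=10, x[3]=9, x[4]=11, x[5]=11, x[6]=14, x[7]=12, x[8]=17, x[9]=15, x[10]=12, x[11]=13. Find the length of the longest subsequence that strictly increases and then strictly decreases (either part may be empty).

7

inc[i] = longest strictly increasing subsequence ending at i; dec[i] = longest strictly decreasing subsequence starting at i:
i:      0  1  2  3  4  5  6  7  8  9 10 11
x[i]:   8  6 10  9 11 11 14 12 17 15 12 13
inc:    1  1  2  2  3  3  4  4  5  5  4  5
dec:    2  1  2  1  1  1  2  1  3  2  1  1
Best peak at i=8 (value 17): inc=5, dec=3, length 5+3−1 = 7.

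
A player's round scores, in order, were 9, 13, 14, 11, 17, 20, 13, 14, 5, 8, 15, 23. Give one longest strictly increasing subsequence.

Patience tails give the LIS length; then backtrack through the dp parents:
9 → extends → [9]
13 → extends → [9, 13]
14 → extends → [9, 13, 14]
11 → replaces 13 → [9, 11, 14]
17 → extends → [9, 11, 14, 17]
20 → extends → [9, 11, 14, 17, 20]
13 → replaces 14 → [9, 11, 13, 17, 20]
14 → replaces 17 → [9, 11, 13, 14, 20]
5 → replaces 9 → [5, 11, 13, 14, 20]
8 → replaces 11 → [5, 8, 13, 14, 20]
15 → replaces 20 → [5, 8, 13, 14, 15]
23 → extends → [5, 8, 13, 14, 15, 23]
Length 6; one witness is 9, 13, 14, 17, 20, 23.

9, 13, 14, 17, 20, 23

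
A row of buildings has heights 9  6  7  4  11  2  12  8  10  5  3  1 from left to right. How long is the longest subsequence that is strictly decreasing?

5

Let dp[i] be the longest strictly decreasing subsequence ending at i:
i:      1  2  3  4  5  6  7  8  9 10 11 12
a[i]:   9  6  7  4 11  2 12  8 10  5  3  1
dp:     1  2  2  3  1  4  1  2  2  3  4  5
Maximum is 5.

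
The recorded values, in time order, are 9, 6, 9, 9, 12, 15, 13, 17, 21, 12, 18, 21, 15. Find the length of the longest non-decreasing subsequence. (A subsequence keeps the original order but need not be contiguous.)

Track the smallest tail for each achievable length (allowing ties):
9 → extends → [9]
6 → replaces 9 → [6]
9 → extends → [6, 9]
9 → extends → [6, 9, 9]
12 → extends → [6, 9, 9, 12]
15 → extends → [6, 9, 9, 12, 15]
13 → replaces 15 → [6, 9, 9, 12, 13]
17 → extends → [6, 9, 9, 12, 13, 17]
21 → extends → [6, 9, 9, 12, 13, 17, 21]
12 → replaces 13 → [6, 9, 9, 12, 12, 17, 21]
18 → replaces 21 → [6, 9, 9, 12, 12, 17, 18]
21 → extends → [6, 9, 9, 12, 12, 17, 18, 21]
15 → replaces 17 → [6, 9, 9, 12, 12, 15, 18, 21]
Eight tails, so the longest non-decreasing subsequence has length 8 (e.g. 9, 9, 9, 12, 15, 17, 21, 21).

8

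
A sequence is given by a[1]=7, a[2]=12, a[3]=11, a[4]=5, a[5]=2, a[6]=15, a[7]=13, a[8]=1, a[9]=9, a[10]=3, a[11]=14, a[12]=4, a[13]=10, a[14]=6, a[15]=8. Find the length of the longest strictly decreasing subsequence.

5

Let dp[i] be the longest strictly decreasing subsequence ending at i:
i:      1  2  3  4  5  6  7  8  9 10 11 12 13 14 15
a[i]:   7 12 11  5  2 15 13  1  9  3 14  4 10  6  8
dp:     1  1  2  3  4  1  2  5  3  4  2  4  3  4  4
Maximum is 5.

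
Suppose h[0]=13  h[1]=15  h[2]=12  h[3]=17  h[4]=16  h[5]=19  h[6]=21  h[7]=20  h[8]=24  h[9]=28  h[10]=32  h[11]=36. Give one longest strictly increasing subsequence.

Patience tails give the LIS length; then backtrack through the dp parents:
13 → extends → [13]
15 → extends → [13, 15]
12 → replaces 13 → [12, 15]
17 → extends → [12, 15, 17]
16 → replaces 17 → [12, 15, 16]
19 → extends → [12, 15, 16, 19]
21 → extends → [12, 15, 16, 19, 21]
20 → replaces 21 → [12, 15, 16, 19, 20]
24 → extends → [12, 15, 16, 19, 20, 24]
28 → extends → [12, 15, 16, 19, 20, 24, 28]
32 → extends → [12, 15, 16, 19, 20, 24, 28, 32]
36 → extends → [12, 15, 16, 19, 20, 24, 28, 32, 36]
Length 9; one witness is 13, 15, 17, 19, 21, 24, 28, 32, 36.

13, 15, 17, 19, 21, 24, 28, 32, 36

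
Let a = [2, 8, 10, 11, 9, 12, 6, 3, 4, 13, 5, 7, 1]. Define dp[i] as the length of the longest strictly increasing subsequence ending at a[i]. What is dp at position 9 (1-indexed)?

3

dp[i] = 1 + max{dp[j] : j<i, a[j]<a[i]} (or 1 if no such j):
i:      1  2  3  4  5  6  7  8  9 10 11 12 13
a[i]:   2  8 10 11  9 12  6  3  4 13  5  7  1
dp:     1  2  3  4  3  5  2  2  3  6  4  5  1
At index 9 the value is 3.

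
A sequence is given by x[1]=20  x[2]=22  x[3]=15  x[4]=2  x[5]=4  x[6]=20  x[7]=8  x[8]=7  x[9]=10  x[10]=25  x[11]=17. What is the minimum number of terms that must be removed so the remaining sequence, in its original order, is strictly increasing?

Fewest deletions = n − (longest strictly increasing subsequence).
i:      1  2  3  4  5  6  7  8  9 10 11
x[i]:  20 22 15  2  4 20  8  7 10 25 17
dp:     1  2  1  1  2  3  3  3  4  5  5
max dp = 5, so deletions = 11 − 5 = 6.

6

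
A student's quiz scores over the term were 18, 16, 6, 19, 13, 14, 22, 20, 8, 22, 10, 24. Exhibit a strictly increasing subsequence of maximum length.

6, 13, 14, 20, 22, 24

Patience tails give the LIS length; then backtrack through the dp parents:
18 → extends → [18]
16 → replaces 18 → [16]
6 → replaces 16 → [6]
19 → extends → [6, 19]
13 → replaces 19 → [6, 13]
14 → extends → [6, 13, 14]
22 → extends → [6, 13, 14, 22]
20 → replaces 22 → [6, 13, 14, 20]
8 → replaces 13 → [6, 8, 14, 20]
22 → extends → [6, 8, 14, 20, 22]
10 → replaces 14 → [6, 8, 10, 20, 22]
24 → extends → [6, 8, 10, 20, 22, 24]
Length 6; one witness is 6, 13, 14, 20, 22, 24.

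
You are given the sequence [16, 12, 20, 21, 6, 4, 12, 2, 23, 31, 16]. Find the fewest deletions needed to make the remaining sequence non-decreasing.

6

Fewest deletions = n − (longest non-decreasing subsequence).
Patience tails:
16 → extends → [16]
12 → replaces 16 → [12]
20 → extends → [12, 20]
21 → extends → [12, 20, 21]
6 → replaces 12 → [6, 20, 21]
4 → replaces 6 → [4, 20, 21]
12 → replaces 20 → [4, 12, 21]
2 → replaces 4 → [2, 12, 21]
23 → extends → [2, 12, 21, 23]
31 → extends → [2, 12, 21, 23, 31]
16 → replaces 21 → [2, 12, 16, 23, 31]
Longest non-decreasing subsequence has length 5, so deletions = 11 − 5 = 6.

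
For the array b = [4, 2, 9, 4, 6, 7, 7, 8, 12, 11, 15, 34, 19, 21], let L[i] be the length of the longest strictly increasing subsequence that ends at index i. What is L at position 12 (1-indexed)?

8

dp[i] = 1 + max{dp[j] : j<i, b[j]<b[i]} (or 1 if no such j):
i:      1  2  3  4  5  6  7  8  9 10 11 12 13 14
b[i]:   4  2  9  4  6  7  7  8 12 11 15 34 19 21
dp:     1  1  2  2  3  4  4  5  6  6  7  8  8  9
At index 12 the value is 8.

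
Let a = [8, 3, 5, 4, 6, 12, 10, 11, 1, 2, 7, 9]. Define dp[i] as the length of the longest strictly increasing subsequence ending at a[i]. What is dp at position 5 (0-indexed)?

4

dp[i] = 1 + max{dp[j] : j<i, a[j]<a[i]} (or 1 if no such j):
i:      0  1  2  3  4  5  6  7  8  9 10 11
a[i]:   8  3  5  4  6 12 10 11  1  2  7  9
dp:     1  1  2  2  3  4  4  5  1  2  4  5
At index 5 the value is 4.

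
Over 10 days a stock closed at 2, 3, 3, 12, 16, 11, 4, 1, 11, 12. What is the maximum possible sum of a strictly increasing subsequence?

Let S[i] be the best sum of a strictly increasing subsequence ending at i:
i:      1  2  3  4  5  6  7  8  9 10
a[i]:   2  3  3 12 16 11  4  1 11 12
S:      2  5  5 17 33 16  9  1 20 32
Maximum is 33 (e.g. 2 + 3 + 12 + 16).

33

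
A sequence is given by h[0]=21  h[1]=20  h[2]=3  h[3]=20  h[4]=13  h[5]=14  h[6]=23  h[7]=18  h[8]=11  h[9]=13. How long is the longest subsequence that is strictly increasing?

4

Track the smallest tail for each achievable length (strict):
21 → extends → [21]
20 → replaces 21 → [20]
3 → replaces 20 → [3]
20 → extends → [3, 20]
13 → replaces 20 → [3, 13]
14 → extends → [3, 13, 14]
23 → extends → [3, 13, 14, 23]
18 → replaces 23 → [3, 13, 14, 18]
11 → replaces 13 → [3, 11, 14, 18]
13 → replaces 14 → [3, 11, 13, 18]
Four tails, so the longest strictly increasing subsequence has length 4 (e.g. 3, 13, 14, 23).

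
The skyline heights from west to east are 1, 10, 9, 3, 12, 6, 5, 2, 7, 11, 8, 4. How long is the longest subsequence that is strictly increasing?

Let dp[i] be the length of the longest such subsequence ending at index i:
i:      1  2  3  4  5  6  7  8  9 10 11 12
a[i]:   1 10  9  3 12  6  5  2  7 11  8  4
dp:     1  2  2  2  3  3  3  2  4  5  5  3
Maximum dp value is 5.

5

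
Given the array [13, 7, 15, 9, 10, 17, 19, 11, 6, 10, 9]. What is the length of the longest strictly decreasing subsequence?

Negate each value so 'decreasing' becomes 'increasing', then run patience tails on the negated sequence:
-13 → extends → [-13]
-7 → extends → [-13, -7]
-15 → replaces -13 → [-15, -7]
-9 → replaces -7 → [-15, -9]
-10 → replaces -9 → [-15, -10]
-17 → replaces -15 → [-17, -10]
-19 → replaces -17 → [-19, -10]
-11 → replaces -10 → [-19, -11]
-6 → extends → [-19, -11, -6]
-10 → replaces -6 → [-19, -11, -10]
-9 → extends → [-19, -11, -10, -9]
Four tails, so the longest strictly decreasing subsequence of the original has length 4.

4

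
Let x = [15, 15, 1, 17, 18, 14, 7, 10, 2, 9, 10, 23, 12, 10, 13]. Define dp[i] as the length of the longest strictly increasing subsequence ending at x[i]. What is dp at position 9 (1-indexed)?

dp[i] = 1 + max{dp[j] : j<i, x[j]<x[i]} (or 1 if no such j):
i:      1  2  3  4  5  6  7  8  9 10 11 12 13 14 15
x[i]:  15 15  1 17 18 14  7 10  2  9 10 23 12 10 13
dp:     1  1  1  2  3  2  2  3  2  3  4  5  5  4  6
At index 9 the value is 2.

2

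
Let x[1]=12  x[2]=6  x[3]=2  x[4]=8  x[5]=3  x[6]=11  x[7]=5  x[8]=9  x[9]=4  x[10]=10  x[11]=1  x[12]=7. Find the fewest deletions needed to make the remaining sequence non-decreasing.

7

Fewest deletions = n − (longest non-decreasing subsequence).
i:      1  2  3  4  5  6  7  8  9 10 11 12
x[i]:  12  6  2  8  3 11  5  9  4 10  1  7
dp:     1  1  1  2  2  3  3  4  3  5  1  4
max dp = 5, so deletions = 12 − 5 = 7.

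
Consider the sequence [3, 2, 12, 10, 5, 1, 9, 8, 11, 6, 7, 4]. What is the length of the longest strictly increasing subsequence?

Let dp[i] be the length of the longest such subsequence ending at index i:
i:      1  2  3  4  5  6  7  8  9 10 11 12
a[i]:   3  2 12 10  5  1  9  8 11  6  7  4
dp:     1  1  2  2  2  1  3  3  4  3  4  2
Maximum dp value is 4.

4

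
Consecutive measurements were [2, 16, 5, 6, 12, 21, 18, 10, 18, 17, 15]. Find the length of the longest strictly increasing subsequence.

5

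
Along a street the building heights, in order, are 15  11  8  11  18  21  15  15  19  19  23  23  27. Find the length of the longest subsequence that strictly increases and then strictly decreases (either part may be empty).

6

inc[i] = longest strictly increasing subsequence ending at i; dec[i] = longest strictly decreasing subsequence starting at i:
i:      1  2  3  4  5  6  7  8  9 10 11 12 13
a[i]:  15 11  8 11 18 21 15 15 19 19 23 23 27
inc:    1  1  1  2  3  4  3  3  4  4  5  5  6
dec:    3  2  1  1  2  2  1  1  1  1  1  1  1
Best peak at i=13 (value 27): inc=6, dec=1, length 6+1−1 = 6.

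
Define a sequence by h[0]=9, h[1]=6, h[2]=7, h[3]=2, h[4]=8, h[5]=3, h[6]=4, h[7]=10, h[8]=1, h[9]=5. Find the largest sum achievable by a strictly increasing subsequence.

31

Let S[i] be the best sum of a strictly increasing subsequence ending at i:
i:      0  1  2  3  4  5  6  7  8  9
h[i]:   9  6  7  2  8  3  4 10  1  5
S:      9  6 13  2 21  5  9 31  1 14
Maximum is 31 (e.g. 6 + 7 + 8 + 10).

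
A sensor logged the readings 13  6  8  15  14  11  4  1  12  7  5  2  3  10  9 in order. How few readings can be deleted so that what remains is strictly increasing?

Fewest deletions = n − (longest strictly increasing subsequence).
i:      1  2  3  4  5  6  7  8  9 10 11 12 13 14 15
a[i]:  13  6  8 15 14 11  4  1 12  7  5  2  3 10  9
dp:     1  1  2  3  3  3  1  1  4  2  2  2  3  4  4
max dp = 4, so deletions = 15 − 4 = 11.

11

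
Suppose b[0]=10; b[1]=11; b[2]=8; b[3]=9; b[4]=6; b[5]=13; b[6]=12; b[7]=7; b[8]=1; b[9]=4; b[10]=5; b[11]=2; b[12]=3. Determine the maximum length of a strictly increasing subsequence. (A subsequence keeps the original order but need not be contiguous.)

3

Let dp[i] be the length of the longest such subsequence ending at index i:
i:      0  1  2  3  4  5  6  7  8  9 10 11 12
b[i]:  10 11  8  9  6 13 12  7  1  4  5  2  3
dp:     1  2  1  2  1  3  3  2  1  2  3  2  3
Maximum dp value is 3.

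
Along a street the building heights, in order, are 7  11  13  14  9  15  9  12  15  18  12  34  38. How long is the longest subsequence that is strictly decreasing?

2

Negate each value so 'decreasing' becomes 'increasing', then run patience tails on the negated sequence:
-7 → extends → [-7]
-11 → replaces -7 → [-11]
-13 → replaces -11 → [-13]
-14 → replaces -13 → [-14]
-9 → extends → [-14, -9]
-15 → replaces -14 → [-15, -9]
-9 → already a tail → [-15, -9]
-12 → replaces -9 → [-15, -12]
-15 → already a tail → [-15, -12]
-18 → replaces -15 → [-18, -12]
-12 → already a tail → [-18, -12]
-34 → replaces -18 → [-34, -12]
-38 → replaces -34 → [-38, -12]
Two tails, so the longest strictly decreasing subsequence of the original has length 2.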